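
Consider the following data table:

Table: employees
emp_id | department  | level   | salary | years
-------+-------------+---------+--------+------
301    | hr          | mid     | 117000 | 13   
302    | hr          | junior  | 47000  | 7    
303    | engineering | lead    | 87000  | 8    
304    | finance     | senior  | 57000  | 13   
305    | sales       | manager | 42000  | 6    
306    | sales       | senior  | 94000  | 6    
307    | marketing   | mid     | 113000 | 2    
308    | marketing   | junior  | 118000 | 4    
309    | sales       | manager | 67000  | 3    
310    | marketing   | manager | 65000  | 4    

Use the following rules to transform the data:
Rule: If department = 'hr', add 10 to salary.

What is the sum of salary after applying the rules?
807020

Step 1: Count records where department = 'hr': 2
Step 2: Total bonus added: 2 × 10 = 20
Step 3: Original sum of salary: 807000
Step 4: Final sum = 807000 + 20 = 807020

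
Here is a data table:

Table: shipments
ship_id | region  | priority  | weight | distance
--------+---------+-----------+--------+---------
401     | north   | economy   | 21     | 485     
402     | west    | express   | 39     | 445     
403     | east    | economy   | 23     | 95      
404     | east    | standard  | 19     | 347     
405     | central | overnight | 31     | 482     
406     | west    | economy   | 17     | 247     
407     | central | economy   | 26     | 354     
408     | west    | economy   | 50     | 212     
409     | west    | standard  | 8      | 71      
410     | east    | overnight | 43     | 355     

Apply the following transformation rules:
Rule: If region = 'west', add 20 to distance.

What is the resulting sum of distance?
3173

Step 1: Count records where region = 'west': 4
Step 2: Total bonus added: 4 × 20 = 80
Step 3: Original sum of distance: 3093
Step 4: Final sum = 3093 + 80 = 3173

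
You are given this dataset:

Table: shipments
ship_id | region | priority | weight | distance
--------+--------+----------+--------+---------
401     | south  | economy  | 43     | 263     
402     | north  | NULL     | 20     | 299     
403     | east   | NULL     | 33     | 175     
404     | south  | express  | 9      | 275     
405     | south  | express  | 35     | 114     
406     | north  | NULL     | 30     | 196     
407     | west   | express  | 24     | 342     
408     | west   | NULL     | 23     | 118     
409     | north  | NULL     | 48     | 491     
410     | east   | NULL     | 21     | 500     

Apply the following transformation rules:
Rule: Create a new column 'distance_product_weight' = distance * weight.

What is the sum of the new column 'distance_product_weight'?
80399

Step 1: For each record, compute distance * weight
Example calculations:
  263 * 43 = 11309
  299 * 20 = 5980
  175 * 33 = 5775
  ...
Step 2: Sum all derived values
Step 3: Total = 80399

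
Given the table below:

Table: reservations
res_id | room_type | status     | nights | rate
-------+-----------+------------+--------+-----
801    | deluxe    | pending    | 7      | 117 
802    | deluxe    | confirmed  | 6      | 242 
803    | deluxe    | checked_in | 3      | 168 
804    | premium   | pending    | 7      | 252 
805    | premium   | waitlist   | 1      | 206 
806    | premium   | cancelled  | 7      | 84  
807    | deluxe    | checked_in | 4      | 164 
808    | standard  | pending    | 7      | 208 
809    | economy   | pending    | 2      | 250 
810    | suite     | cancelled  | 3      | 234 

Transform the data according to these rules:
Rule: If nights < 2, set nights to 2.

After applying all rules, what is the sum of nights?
48

Step 1: 1 records have nights < 2
Step 2: These records originally summed to 1
Step 3: After setting to minimum: 1 × 2 = 2
Step 4: Unaffected records sum: 46
Step 5: Final sum = 2 + 46 = 48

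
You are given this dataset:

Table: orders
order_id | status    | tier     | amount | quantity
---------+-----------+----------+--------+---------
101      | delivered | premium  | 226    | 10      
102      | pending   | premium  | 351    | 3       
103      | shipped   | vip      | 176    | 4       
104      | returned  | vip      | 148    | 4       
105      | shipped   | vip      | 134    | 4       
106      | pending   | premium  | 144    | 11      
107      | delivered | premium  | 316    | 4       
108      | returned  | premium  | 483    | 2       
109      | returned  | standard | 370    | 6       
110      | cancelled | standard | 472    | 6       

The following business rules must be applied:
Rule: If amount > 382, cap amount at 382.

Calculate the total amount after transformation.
2629

Step 1: 2 records have amount > 382
Step 2: These records originally summed to 955
Step 3: After capping: 2 × 382 = 764
Step 4: Unaffected records sum: 1865
Step 5: Final sum = 764 + 1865 = 2629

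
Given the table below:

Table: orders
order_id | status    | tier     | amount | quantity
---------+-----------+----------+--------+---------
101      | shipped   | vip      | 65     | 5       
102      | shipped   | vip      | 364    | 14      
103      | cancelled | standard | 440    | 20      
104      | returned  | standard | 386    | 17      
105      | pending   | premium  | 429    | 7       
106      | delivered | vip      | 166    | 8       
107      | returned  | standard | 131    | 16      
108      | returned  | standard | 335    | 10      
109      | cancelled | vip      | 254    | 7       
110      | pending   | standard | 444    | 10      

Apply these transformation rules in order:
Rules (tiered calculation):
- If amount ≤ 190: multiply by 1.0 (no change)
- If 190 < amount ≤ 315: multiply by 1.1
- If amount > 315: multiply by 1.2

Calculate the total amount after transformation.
3519.0

Step 1: Tier 1 (amount ≤ 190): 3 records, sum = 362 × 1.0 = 362.0
Step 2: Tier 2 (190 < amount ≤ 315): 1 records, sum = 254 × 1.1 = 279.4
Step 3: Tier 3 (amount > 315): 6 records, sum = 2398 × 1.2 = 2877.6
Step 4: Final sum = 362.0 + 279.4 + 2877.6 = 3519.0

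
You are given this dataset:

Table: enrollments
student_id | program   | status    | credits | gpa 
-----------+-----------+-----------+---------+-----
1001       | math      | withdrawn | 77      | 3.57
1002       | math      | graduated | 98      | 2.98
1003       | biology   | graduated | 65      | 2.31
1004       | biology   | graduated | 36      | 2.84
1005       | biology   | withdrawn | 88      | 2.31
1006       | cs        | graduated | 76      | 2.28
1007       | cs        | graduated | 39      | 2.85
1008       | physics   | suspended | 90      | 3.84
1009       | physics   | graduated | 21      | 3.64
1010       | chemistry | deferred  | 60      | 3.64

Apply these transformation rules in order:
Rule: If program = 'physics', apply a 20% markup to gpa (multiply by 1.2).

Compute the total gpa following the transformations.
31.76

Step 1: Records with program = 'physics' have total gpa = 7.48
Step 2: Apply multiplier: 7.48 × 1.2 = 8.98
Step 3: Other records total: 22.78
Step 4: Final sum = 8.98 + 22.78 = 31.76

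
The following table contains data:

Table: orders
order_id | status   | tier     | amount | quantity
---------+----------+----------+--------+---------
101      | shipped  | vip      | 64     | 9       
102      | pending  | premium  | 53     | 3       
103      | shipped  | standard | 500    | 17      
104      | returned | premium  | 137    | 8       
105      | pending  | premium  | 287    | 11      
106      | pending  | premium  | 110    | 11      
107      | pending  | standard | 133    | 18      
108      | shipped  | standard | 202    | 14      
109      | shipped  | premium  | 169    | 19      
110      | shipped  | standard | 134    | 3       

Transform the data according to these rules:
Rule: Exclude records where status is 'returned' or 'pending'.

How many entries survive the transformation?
5

Step 1: Count records to exclude
  - 1 (returned) + 4 (pending) = 5 records
Step 2: Total records: 10
Step 3: Remaining = 10 - 5 = 5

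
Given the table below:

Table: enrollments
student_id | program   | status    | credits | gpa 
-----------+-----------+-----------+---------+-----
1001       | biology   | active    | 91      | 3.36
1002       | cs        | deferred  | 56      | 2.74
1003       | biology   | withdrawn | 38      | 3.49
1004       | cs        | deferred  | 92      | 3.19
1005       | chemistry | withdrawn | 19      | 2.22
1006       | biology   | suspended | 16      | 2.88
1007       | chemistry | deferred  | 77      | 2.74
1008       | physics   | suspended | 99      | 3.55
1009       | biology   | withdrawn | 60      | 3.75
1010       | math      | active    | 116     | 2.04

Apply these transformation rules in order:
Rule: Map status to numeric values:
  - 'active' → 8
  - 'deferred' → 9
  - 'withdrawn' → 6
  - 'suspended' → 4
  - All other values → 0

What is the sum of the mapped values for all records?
69

Step 1: Apply mapping to each record
Step 2: Count by status:
  'active': 2 records × 8 = 16
  'deferred': 3 records × 9 = 27
  'withdrawn': 3 records × 6 = 18
  'suspended': 2 records × 4 = 8
Step 3: Sum all mapped values = 69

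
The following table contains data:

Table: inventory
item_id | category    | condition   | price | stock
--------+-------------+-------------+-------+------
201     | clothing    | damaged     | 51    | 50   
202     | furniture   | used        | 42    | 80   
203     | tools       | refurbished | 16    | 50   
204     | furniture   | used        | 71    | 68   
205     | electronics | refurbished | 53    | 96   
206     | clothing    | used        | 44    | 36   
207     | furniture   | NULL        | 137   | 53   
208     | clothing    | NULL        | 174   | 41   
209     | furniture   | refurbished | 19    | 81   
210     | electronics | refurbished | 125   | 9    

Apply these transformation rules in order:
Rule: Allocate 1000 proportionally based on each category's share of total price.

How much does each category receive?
clothing: 367.49, electronics: 243.17, furniture: 367.49, tools: 21.86

Step 1: Calculate total price = 732
Step 2: Calculate each category's proportion:
  clothing: 269/732 = 36.75% → 367.49
  electronics: 178/732 = 24.32% → 243.17
  furniture: 269/732 = 36.75% → 367.49
  tools: 16/732 = 2.19% → 21.86
Step 3: Verify: sum of allocations ≈ 1000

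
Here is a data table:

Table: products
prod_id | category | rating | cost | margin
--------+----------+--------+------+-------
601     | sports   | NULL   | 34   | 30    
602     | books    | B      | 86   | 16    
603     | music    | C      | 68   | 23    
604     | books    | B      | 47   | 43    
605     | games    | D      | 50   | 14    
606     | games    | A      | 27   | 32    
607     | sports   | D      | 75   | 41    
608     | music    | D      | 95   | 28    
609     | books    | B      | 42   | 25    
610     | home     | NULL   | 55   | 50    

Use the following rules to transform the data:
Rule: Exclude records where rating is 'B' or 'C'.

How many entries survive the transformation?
6

Step 1: Count records to exclude
  - 3 (B) + 1 (C) = 4 records
Step 2: Total records: 10
Step 3: Remaining = 10 - 4 = 6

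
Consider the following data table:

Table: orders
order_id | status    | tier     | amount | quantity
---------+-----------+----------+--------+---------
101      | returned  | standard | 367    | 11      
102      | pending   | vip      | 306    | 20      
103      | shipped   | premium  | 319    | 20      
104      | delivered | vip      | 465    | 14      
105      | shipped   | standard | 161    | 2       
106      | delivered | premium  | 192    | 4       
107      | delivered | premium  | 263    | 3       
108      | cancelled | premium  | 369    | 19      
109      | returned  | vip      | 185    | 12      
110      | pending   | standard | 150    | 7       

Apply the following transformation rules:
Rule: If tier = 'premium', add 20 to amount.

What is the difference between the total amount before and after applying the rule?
80

Step 1: Original sum of amount = 2777
Step 2: 4 records have tier = 'premium'
Step 3: Each affected record changes by 20
Step 4: Total change = 4 × 20 = 80
Step 5: New sum = 2777 + 80 = 2857
Step 6: Difference = |2857 - 2777| = 80
        (Sum increased by 80)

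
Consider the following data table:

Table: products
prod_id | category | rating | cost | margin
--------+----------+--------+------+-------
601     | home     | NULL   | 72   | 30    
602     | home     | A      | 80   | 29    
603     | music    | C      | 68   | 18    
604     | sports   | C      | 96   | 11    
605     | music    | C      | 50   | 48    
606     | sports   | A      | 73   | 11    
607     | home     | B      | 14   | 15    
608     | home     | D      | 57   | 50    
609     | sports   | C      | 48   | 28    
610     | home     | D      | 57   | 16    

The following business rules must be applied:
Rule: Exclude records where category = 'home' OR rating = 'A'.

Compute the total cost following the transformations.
262

Step 1: Find records where category = 'home' OR rating = 'A'
Step 2: 6 records match, summing to 353
Step 3: Original sum: 615
Step 4: Remaining sum = 615 - 353 = 262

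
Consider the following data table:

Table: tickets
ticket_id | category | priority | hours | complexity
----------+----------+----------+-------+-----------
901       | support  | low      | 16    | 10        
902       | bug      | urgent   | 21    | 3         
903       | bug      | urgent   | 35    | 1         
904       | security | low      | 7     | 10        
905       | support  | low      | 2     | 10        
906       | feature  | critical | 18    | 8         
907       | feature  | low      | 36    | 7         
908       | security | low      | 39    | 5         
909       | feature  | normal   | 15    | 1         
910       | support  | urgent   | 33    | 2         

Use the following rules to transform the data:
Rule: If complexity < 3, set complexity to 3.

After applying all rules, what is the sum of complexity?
62

Step 1: 3 records have complexity < 3
Step 2: These records originally summed to 4
Step 3: After setting to minimum: 3 × 3 = 9
Step 4: Unaffected records sum: 53
Step 5: Final sum = 9 + 53 = 62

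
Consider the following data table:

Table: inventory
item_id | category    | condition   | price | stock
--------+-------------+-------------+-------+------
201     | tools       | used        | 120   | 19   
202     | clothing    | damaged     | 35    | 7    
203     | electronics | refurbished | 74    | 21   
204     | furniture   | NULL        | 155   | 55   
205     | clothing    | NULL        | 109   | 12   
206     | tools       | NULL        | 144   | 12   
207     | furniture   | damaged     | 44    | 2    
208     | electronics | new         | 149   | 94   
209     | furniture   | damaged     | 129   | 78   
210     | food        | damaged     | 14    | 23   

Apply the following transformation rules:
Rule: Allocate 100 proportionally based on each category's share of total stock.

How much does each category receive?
clothing: 5.88, electronics: 35.6, food: 7.12, furniture: 41.8, tools: 9.6

Step 1: Calculate total stock = 323
Step 2: Calculate each category's proportion:
  clothing: 19/323 = 5.88% → 5.88
  electronics: 115/323 = 35.60% → 35.6
  food: 23/323 = 7.12% → 7.12
  furniture: 135/323 = 41.80% → 41.8
  tools: 31/323 = 9.60% → 9.6
Step 3: Verify: sum of allocations ≈ 100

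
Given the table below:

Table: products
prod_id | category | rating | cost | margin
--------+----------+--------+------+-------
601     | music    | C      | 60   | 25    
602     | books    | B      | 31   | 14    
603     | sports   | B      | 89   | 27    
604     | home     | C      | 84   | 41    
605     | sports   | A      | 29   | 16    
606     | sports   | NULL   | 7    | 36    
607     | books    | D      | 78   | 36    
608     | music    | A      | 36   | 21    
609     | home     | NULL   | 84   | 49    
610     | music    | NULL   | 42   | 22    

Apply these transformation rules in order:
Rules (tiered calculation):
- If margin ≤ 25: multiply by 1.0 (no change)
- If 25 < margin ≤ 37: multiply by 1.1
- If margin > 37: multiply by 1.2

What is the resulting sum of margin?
314.9

Step 1: Tier 1 (margin ≤ 25): 5 records, sum = 98 × 1.0 = 98.0
Step 2: Tier 2 (25 < margin ≤ 37): 3 records, sum = 99 × 1.1 = 108.9
Step 3: Tier 3 (margin > 37): 2 records, sum = 90 × 1.2 = 108.0
Step 4: Final sum = 98.0 + 108.9 + 108.0 = 314.9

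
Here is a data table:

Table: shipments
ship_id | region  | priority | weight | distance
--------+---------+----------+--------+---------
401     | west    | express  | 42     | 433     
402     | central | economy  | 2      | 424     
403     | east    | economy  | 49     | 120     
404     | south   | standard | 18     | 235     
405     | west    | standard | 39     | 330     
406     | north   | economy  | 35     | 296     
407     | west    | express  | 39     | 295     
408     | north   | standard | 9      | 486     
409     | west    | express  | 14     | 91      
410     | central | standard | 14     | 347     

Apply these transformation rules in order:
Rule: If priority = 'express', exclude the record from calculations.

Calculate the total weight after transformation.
166

Step 1: Identify records where priority = 'express'
Step 2: The excluded records sum to 95
Step 3: Original total weight = 261
Step 4: Remaining total = 261 - 95 = 166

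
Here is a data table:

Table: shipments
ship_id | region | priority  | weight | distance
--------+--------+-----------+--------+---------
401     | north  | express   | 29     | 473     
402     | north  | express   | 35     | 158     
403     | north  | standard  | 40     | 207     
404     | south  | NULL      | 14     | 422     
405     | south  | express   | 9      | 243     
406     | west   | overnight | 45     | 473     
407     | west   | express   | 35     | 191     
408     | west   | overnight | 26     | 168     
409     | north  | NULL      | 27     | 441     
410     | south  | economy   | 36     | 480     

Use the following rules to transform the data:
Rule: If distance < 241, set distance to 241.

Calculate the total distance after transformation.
3496

Step 1: 4 records have distance < 241
Step 2: These records originally summed to 724
Step 3: After setting to minimum: 4 × 241 = 964
Step 4: Unaffected records sum: 2532
Step 5: Final sum = 964 + 2532 = 3496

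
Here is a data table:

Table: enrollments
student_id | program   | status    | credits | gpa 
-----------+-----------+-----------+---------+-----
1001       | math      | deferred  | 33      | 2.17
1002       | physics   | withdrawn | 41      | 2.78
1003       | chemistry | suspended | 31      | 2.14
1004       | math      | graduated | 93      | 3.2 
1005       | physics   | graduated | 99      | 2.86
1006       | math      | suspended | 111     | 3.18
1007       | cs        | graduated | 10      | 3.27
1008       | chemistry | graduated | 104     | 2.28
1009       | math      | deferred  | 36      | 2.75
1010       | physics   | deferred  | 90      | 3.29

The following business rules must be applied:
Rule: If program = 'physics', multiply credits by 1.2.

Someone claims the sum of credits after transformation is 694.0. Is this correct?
Yes, the result is correct.

Step 1: Calculate the correct sum after transformation
Step 2: Apply multiplier 1.2 to records where program = 'physics'
Step 3: Correct result = 694.0
Step 4: Claimed result = 694.0
Step 5: 694.0 = 694.0 ✓
Conclusion: The claimed result is correct.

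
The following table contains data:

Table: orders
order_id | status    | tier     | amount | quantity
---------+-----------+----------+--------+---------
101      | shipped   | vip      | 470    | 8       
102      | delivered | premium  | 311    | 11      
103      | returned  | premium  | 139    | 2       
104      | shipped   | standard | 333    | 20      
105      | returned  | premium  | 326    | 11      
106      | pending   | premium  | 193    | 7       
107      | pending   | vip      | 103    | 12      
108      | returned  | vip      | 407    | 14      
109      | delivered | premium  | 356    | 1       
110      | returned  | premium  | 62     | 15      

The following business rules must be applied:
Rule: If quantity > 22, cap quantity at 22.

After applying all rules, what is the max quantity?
20

Step 1: Original maximum quantity = 20
Step 2: Check cap of 22 against maximum
Step 3: No records exceed the cap (max 20 <= cap 22), so no capping applies
Step 4: Maximum after transformation = 20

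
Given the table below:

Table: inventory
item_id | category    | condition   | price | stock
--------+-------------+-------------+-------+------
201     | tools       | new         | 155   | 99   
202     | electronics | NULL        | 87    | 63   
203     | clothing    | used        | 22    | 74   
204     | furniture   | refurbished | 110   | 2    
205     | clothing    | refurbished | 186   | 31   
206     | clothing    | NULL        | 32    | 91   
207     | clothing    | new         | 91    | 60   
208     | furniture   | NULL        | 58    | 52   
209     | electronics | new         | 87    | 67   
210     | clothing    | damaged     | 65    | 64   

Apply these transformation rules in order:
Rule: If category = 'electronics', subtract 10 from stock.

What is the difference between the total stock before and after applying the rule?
20

Step 1: Original sum of stock = 603
Step 2: 2 records have category = 'electronics'
Step 3: Each affected record changes by -10
Step 4: Total change = 2 × -10 = -20
Step 5: New sum = 603 + -20 = 583
Step 6: Difference = |583 - 603| = 20
        (Sum decreased by 20)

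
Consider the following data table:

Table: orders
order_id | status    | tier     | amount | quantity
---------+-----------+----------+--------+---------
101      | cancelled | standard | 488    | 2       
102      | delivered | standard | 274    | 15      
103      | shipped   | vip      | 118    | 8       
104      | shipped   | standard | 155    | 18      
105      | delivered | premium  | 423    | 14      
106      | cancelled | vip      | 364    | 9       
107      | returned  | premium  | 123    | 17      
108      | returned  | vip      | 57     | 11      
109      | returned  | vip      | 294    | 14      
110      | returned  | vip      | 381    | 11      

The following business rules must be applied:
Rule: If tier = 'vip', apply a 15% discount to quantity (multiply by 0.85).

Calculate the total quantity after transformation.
111.05

Step 1: Records with tier = 'vip' have total quantity = 53
Step 2: Apply multiplier: 53 × 0.85 = 45.05
Step 3: Other records total: 66
Step 4: Final sum = 45.05 + 66 = 111.05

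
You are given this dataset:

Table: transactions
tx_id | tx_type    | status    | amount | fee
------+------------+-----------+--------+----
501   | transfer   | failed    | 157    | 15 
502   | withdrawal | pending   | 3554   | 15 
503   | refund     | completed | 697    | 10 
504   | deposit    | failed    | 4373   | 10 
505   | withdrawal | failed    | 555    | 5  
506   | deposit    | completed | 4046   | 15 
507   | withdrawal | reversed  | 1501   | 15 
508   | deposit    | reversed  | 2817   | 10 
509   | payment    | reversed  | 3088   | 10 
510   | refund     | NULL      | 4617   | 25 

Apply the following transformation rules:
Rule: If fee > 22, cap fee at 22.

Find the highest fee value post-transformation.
22

Step 1: Original maximum fee = 25
Step 2: Apply cap at 22
Step 3: 1 records had fee > 22 and were capped
Step 4: Maximum after transformation = 22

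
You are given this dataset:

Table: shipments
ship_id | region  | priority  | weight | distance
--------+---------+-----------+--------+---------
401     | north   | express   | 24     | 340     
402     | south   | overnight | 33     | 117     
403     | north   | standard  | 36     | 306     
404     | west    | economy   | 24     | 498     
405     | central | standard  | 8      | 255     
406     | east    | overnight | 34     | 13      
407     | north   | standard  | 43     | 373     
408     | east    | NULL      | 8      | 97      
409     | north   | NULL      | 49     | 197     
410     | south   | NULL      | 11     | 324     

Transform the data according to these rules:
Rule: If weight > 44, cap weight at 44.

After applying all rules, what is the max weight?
44

Step 1: Original maximum weight = 49
Step 2: Apply cap at 44
Step 3: 1 records had weight > 44 and were capped
Step 4: Maximum after transformation = 44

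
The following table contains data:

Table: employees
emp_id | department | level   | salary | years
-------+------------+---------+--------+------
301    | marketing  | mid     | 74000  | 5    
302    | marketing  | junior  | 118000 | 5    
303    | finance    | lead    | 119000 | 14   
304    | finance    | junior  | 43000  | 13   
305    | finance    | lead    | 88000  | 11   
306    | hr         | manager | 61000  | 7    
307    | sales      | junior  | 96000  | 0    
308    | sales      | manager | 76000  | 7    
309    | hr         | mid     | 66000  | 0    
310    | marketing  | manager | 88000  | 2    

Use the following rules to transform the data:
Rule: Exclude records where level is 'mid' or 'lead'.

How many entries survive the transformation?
6

Step 1: Count records to exclude
  - 2 (mid) + 2 (lead) = 4 records
Step 2: Total records: 10
Step 3: Remaining = 10 - 4 = 6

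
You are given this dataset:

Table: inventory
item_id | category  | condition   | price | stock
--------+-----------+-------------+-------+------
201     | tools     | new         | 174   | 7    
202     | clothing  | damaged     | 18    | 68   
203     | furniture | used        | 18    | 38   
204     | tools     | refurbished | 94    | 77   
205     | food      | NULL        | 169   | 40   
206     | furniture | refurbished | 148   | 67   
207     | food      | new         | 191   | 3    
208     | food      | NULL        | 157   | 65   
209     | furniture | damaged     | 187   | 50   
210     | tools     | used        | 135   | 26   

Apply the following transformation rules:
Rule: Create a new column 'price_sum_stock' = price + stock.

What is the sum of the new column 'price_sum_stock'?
1732

Step 1: For each record, compute price + stock
Example calculations:
  174 + 7 = 181
  18 + 68 = 86
  18 + 38 = 56
  ...
Step 2: Sum all derived values
Step 3: Total = 1732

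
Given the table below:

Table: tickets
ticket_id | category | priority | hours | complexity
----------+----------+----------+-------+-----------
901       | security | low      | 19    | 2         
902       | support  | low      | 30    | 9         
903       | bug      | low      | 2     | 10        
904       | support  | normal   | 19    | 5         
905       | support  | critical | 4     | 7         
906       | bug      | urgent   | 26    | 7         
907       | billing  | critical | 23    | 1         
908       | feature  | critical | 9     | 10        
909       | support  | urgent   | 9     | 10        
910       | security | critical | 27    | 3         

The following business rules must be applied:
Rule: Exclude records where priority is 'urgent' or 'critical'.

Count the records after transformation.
4

Step 1: Count records to exclude
  - 2 (urgent) + 4 (critical) = 6 records
Step 2: Total records: 10
Step 3: Remaining = 10 - 6 = 4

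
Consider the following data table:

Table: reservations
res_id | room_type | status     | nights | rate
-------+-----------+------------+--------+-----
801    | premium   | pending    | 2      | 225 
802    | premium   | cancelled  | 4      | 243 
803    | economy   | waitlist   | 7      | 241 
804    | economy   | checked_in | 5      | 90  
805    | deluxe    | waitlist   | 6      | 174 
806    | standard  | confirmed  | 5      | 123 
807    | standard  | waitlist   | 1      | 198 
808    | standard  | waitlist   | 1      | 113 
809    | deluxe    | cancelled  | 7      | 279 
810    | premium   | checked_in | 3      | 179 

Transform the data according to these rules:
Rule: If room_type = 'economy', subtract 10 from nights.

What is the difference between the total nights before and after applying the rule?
20

Step 1: Original sum of nights = 41
Step 2: 2 records have room_type = 'economy'
Step 3: Each affected record changes by -10
Step 4: Total change = 2 × -10 = -20
Step 5: New sum = 41 + -20 = 21
Step 6: Difference = |21 - 41| = 20
        (Sum decreased by 20)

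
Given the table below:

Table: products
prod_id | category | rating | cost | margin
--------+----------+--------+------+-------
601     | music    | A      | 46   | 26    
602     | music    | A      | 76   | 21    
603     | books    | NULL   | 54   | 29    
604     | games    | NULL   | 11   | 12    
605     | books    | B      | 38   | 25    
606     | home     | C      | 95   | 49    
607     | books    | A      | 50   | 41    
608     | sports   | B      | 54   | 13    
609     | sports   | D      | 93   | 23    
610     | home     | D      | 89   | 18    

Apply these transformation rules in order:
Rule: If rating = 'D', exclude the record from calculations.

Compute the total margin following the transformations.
216

Step 1: Identify records where rating = 'D'
Step 2: The excluded records sum to 41
Step 3: Original total margin = 257
Step 4: Remaining total = 257 - 41 = 216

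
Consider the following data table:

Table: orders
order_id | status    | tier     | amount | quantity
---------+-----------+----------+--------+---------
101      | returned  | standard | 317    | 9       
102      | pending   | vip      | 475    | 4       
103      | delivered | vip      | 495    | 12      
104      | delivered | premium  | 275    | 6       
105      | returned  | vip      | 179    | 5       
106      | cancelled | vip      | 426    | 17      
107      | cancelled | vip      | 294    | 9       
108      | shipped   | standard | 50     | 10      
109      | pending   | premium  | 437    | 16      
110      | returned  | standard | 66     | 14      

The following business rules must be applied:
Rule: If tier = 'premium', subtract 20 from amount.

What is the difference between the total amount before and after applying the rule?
40

Step 1: Original sum of amount = 3014
Step 2: 2 records have tier = 'premium'
Step 3: Each affected record changes by -20
Step 4: Total change = 2 × -20 = -40
Step 5: New sum = 3014 + -40 = 2974
Step 6: Difference = |2974 - 3014| = 40
        (Sum decreased by 40)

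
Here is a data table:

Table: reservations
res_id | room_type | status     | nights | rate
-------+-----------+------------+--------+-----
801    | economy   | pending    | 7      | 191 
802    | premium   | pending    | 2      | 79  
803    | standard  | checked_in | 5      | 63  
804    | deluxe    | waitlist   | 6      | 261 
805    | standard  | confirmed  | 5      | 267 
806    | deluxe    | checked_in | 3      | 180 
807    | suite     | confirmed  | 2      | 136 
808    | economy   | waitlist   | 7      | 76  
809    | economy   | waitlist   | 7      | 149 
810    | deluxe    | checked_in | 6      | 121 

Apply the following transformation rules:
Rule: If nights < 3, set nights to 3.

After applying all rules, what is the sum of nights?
52

Step 1: 2 records have nights < 3
Step 2: These records originally summed to 4
Step 3: After setting to minimum: 2 × 3 = 6
Step 4: Unaffected records sum: 46
Step 5: Final sum = 6 + 46 = 52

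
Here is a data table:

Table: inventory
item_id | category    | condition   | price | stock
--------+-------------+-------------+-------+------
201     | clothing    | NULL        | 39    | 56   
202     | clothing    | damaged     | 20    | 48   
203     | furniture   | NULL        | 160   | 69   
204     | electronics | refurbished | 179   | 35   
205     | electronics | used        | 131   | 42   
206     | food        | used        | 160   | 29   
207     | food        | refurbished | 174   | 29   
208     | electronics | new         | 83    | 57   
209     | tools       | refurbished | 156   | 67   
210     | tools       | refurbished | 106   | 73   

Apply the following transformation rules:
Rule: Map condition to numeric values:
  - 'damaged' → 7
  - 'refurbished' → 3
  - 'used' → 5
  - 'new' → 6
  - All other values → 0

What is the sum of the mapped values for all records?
35

Step 1: Apply mapping to each record
Step 2: Count by status:
  'damaged': 1 records × 7 = 7
  'refurbished': 4 records × 3 = 12
  'used': 2 records × 5 = 10
  'new': 1 records × 6 = 6
Step 3: Sum all mapped values = 35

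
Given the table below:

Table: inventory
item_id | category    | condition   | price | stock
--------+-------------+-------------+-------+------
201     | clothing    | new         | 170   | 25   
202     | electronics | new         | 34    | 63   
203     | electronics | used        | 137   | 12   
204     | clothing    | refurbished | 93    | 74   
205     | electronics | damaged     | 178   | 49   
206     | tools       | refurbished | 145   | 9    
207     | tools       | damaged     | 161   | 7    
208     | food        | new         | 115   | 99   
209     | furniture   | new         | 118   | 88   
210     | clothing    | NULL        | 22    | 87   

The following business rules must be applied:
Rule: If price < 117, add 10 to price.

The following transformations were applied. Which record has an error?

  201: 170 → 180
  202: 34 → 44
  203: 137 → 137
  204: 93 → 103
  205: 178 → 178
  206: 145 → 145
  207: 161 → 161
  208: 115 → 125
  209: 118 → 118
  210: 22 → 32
Record 201 has an error. The correct transformed value should be 170, not 180.

Step 1: Check each record against the rule
Step 2: Record 201 has price = 170
Step 3: Since 170 >= 117, the bonus should not have been applied
Step 4: Correct value = 170, but claimed value = 180
Conclusion: Record 201 has the error.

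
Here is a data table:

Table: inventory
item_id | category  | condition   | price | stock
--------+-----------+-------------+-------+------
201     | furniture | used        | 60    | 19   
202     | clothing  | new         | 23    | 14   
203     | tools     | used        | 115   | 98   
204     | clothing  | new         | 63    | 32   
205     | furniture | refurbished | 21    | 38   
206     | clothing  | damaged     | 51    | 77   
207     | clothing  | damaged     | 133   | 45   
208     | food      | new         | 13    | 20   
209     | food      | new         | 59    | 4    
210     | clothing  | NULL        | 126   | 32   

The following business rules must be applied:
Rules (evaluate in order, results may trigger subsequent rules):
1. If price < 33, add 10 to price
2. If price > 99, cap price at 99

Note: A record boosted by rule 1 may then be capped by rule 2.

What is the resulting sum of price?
617

Step 1: Apply rule 1 to records with price < 33
  - 3 records get bonus of 10
  - Of these, 0 records then exceed 99 and get capped
Step 2: Apply rule 2 to records with price > 99
  - 3 records (original) are capped
Step 3: Calculate final sum = 617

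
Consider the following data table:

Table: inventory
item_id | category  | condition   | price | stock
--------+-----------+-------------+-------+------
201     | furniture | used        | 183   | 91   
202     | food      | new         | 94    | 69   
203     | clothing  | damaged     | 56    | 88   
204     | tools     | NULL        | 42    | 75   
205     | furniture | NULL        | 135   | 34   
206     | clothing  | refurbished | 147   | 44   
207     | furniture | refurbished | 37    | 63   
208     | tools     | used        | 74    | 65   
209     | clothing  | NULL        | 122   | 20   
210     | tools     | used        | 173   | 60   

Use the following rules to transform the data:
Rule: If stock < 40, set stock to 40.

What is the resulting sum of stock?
635

Step 1: 2 records have stock < 40
Step 2: These records originally summed to 54
Step 3: After setting to minimum: 2 × 40 = 80
Step 4: Unaffected records sum: 555
Step 5: Final sum = 80 + 555 = 635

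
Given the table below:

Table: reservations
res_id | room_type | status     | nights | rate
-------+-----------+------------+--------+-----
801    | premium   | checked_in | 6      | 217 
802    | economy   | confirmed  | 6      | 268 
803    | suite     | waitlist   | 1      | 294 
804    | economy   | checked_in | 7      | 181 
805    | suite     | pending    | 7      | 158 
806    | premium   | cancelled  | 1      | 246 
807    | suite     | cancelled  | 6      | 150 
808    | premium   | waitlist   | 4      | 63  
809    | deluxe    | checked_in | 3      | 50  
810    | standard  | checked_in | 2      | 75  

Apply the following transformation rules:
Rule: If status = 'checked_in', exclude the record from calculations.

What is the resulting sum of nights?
25

Step 1: Identify records where status = 'checked_in'
Step 2: The excluded records sum to 18
Step 3: Original total nights = 43
Step 4: Remaining total = 43 - 18 = 25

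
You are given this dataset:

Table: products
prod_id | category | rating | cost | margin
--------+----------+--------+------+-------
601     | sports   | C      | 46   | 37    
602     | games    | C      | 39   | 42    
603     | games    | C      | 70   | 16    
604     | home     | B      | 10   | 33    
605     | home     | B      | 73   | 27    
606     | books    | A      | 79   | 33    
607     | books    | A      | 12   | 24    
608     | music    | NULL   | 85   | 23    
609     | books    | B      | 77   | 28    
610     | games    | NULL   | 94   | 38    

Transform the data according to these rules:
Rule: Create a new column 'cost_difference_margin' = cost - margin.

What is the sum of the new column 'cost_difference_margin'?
284

Step 1: For each record, compute cost - margin
Example calculations:
  46 - 37 = 9
  39 - 42 = -3
  70 - 16 = 54
  ...
Step 2: Sum all derived values
Step 3: Total = 284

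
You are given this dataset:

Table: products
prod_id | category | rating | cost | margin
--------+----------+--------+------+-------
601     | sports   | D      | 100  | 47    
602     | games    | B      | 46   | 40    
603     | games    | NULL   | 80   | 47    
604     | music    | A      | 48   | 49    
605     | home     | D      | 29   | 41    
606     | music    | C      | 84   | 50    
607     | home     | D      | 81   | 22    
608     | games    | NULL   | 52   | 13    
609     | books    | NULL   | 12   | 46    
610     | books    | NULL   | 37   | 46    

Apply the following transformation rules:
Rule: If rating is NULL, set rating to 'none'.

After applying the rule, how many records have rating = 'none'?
4

Step 1: Count records where rating IS NULL
Step 2: Found 4 records with NULL rating
Step 3: These records will have rating set to 'none'
Step 4: Records already having rating = 'none': 0
Step 5: Answer: 4 + 0 = 4 records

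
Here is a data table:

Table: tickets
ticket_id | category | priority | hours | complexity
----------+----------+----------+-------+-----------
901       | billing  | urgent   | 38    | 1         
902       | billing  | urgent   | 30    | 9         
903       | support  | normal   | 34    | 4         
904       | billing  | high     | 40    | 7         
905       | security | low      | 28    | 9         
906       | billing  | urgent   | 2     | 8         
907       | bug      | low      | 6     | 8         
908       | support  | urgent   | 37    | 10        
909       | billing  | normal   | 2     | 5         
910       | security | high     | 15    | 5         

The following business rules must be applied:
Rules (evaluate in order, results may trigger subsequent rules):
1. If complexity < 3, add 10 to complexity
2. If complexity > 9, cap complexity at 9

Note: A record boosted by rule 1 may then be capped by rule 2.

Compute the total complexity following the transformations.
73

Step 1: Apply rule 1 to records with complexity < 3
  - 1 records get bonus of 10
  - Of these, 1 records then exceed 9 and get capped
Step 2: Apply rule 2 to records with complexity > 9
  - 1 records (original) are capped
Step 3: Calculate final sum = 73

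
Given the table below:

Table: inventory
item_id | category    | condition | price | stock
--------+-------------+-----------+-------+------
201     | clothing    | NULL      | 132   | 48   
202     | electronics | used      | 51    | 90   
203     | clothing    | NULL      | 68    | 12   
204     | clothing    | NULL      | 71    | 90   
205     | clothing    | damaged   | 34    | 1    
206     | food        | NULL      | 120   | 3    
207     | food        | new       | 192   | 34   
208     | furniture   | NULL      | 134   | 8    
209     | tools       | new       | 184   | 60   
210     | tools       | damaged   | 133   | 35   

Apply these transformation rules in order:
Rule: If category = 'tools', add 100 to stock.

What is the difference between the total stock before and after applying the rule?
200

Step 1: Original sum of stock = 381
Step 2: 2 records have category = 'tools'
Step 3: Each affected record changes by 100
Step 4: Total change = 2 × 100 = 200
Step 5: New sum = 381 + 200 = 581
Step 6: Difference = |581 - 381| = 200
        (Sum increased by 200)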